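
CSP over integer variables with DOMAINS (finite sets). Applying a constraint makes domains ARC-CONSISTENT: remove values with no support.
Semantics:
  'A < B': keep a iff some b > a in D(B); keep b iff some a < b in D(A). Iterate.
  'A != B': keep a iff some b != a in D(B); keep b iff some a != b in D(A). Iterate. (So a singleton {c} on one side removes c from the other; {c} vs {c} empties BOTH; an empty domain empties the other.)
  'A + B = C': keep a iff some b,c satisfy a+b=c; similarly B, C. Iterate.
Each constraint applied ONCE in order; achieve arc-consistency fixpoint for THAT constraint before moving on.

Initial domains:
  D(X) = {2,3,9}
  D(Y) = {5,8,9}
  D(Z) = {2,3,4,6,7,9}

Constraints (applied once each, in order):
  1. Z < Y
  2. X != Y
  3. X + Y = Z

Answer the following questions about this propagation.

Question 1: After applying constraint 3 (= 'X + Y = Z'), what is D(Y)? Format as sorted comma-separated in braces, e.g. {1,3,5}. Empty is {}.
Answer: {5}

Derivation:
Constraint 1 (Z < Y) on D(Z)={2,3,4,6,7,9} D(Y)={5,8,9}: Z {2,3,4,6,7,9}->{2,3,4,6,7}
Constraint 2 (X != Y) on D(X)={2,3,9} D(Y)={5,8,9}: no change
Constraint 3 (X + Y = Z) on D(X)={2,3,9} D(Y)={5,8,9} D(Z)={2,3,4,6,7}: X {2,3,9}->{2}; Y {5,8,9}->{5}; Z {2,3,4,6,7}->{7}
So after constraint 3: D(Y) = {5}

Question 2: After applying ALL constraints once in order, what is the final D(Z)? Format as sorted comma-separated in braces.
Answer: {7}

Derivation:
Constraint 1 (Z < Y) on D(Z)={2,3,4,6,7,9} D(Y)={5,8,9}: Z {2,3,4,6,7,9}->{2,3,4,6,7}
Constraint 2 (X != Y) on D(X)={2,3,9} D(Y)={5,8,9}: no change
Constraint 3 (X + Y = Z) on D(X)={2,3,9} D(Y)={5,8,9} D(Z)={2,3,4,6,7}: X {2,3,9}->{2}; Y {5,8,9}->{5}; Z {2,3,4,6,7}->{7}
So after all 3 constraints: D(Z) = {7}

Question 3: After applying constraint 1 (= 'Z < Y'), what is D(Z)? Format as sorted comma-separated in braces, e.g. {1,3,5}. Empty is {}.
Answer: {2,3,4,6,7}

Derivation:
Constraint 1 (Z < Y) on D(Z)={2,3,4,6,7,9} D(Y)={5,8,9}: Z {2,3,4,6,7,9}->{2,3,4,6,7}
So after constraint 1: D(Z) = {2,3,4,6,7}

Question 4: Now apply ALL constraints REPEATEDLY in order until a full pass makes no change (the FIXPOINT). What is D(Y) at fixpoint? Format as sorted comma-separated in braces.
Answer: {}

Derivation:
pass 0 (initial): D(Y)={5,8,9}
pass 1: X {2,3,9}->{2}; Y {5,8,9}->{5}; Z {2,3,4,6,7,9}->{7}
pass 2: X {2}->{}; Y {5}->{}; Z {7}->{}
pass 3: no change
Fixpoint after 3 passes: D(Y) = {}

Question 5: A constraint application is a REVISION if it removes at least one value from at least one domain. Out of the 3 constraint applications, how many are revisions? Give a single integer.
Constraint 1 (Z < Y) on D(Z)={2,3,4,6,7,9} D(Y)={5,8,9}: Z {2,3,4,6,7,9}->{2,3,4,6,7} => REVISION
Constraint 2 (X != Y) on D(X)={2,3,9} D(Y)={5,8,9}: no change => not a revision
Constraint 3 (X + Y = Z) on D(X)={2,3,9} D(Y)={5,8,9} D(Z)={2,3,4,6,7}: X {2,3,9}->{2}; Y {5,8,9}->{5}; Z {2,3,4,6,7}->{7} => REVISION
Total revisions = 2

Answer: 2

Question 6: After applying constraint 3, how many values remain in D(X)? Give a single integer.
Answer: 1

Derivation:
Constraint 1 (Z < Y) on D(Z)={2,3,4,6,7,9} D(Y)={5,8,9}: Z {2,3,4,6,7,9}->{2,3,4,6,7}
Constraint 2 (X != Y) on D(X)={2,3,9} D(Y)={5,8,9}: no change
Constraint 3 (X + Y = Z) on D(X)={2,3,9} D(Y)={5,8,9} D(Z)={2,3,4,6,7}: X {2,3,9}->{2}; Y {5,8,9}->{5}; Z {2,3,4,6,7}->{7}
So after constraint 3: D(X)={2}, size = 1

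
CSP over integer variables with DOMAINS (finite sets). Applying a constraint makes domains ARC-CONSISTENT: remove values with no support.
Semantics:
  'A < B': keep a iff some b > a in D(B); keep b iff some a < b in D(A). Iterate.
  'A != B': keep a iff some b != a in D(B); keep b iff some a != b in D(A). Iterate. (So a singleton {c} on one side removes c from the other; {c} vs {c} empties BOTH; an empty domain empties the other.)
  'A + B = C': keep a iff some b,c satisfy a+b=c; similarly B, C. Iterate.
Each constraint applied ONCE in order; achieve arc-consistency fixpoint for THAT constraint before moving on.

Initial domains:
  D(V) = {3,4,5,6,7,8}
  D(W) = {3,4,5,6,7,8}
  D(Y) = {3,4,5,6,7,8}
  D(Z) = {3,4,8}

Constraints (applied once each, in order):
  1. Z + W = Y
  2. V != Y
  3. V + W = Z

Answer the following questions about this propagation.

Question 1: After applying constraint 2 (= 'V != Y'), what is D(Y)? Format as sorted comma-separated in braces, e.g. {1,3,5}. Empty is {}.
Answer: {6,7,8}

Derivation:
Constraint 1 (Z + W = Y) on D(Z)={3,4,8} D(W)={3,4,5,6,7,8} D(Y)={3,4,5,6,7,8}: Z {3,4,8}->{3,4}; W {3,4,5,6,7,8}->{3,4,5}; Y {3,4,5,6,7,8}->{6,7,8}
Constraint 2 (V != Y) on D(V)={3,4,5,6,7,8} D(Y)={6,7,8}: no change
So after constraint 2: D(Y) = {6,7,8}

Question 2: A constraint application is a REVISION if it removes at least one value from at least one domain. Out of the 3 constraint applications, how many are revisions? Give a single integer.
Answer: 2

Derivation:
Constraint 1 (Z + W = Y) on D(Z)={3,4,8} D(W)={3,4,5,6,7,8} D(Y)={3,4,5,6,7,8}: Z {3,4,8}->{3,4}; W {3,4,5,6,7,8}->{3,4,5}; Y {3,4,5,6,7,8}->{6,7,8} => REVISION
Constraint 2 (V != Y) on D(V)={3,4,5,6,7,8} D(Y)={6,7,8}: no change => not a revision
Constraint 3 (V + W = Z) on D(V)={3,4,5,6,7,8} D(W)={3,4,5} D(Z)={3,4}: V {3,4,5,6,7,8}->{}; W {3,4,5}->{}; Z {3,4}->{} => REVISION
Total revisions = 2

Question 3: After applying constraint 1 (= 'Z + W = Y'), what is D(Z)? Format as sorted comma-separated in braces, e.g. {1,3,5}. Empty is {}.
Answer: {3,4}

Derivation:
Constraint 1 (Z + W = Y) on D(Z)={3,4,8} D(W)={3,4,5,6,7,8} D(Y)={3,4,5,6,7,8}: Z {3,4,8}->{3,4}; W {3,4,5,6,7,8}->{3,4,5}; Y {3,4,5,6,7,8}->{6,7,8}
So after constraint 1: D(Z) = {3,4}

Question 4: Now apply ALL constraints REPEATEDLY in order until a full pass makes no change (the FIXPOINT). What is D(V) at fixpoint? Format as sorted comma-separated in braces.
pass 0 (initial): D(V)={3,4,5,6,7,8}
pass 1: V {3,4,5,6,7,8}->{}; W {3,4,5,6,7,8}->{}; Y {3,4,5,6,7,8}->{6,7,8}; Z {3,4,8}->{}
pass 2: Y {6,7,8}->{}
pass 3: no change
Fixpoint after 3 passes: D(V) = {}

Answer: {}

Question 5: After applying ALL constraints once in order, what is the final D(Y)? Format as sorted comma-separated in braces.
Constraint 1 (Z + W = Y) on D(Z)={3,4,8} D(W)={3,4,5,6,7,8} D(Y)={3,4,5,6,7,8}: Z {3,4,8}->{3,4}; W {3,4,5,6,7,8}->{3,4,5}; Y {3,4,5,6,7,8}->{6,7,8}
Constraint 2 (V != Y) on D(V)={3,4,5,6,7,8} D(Y)={6,7,8}: no change
Constraint 3 (V + W = Z) on D(V)={3,4,5,6,7,8} D(W)={3,4,5} D(Z)={3,4}: V {3,4,5,6,7,8}->{}; W {3,4,5}->{}; Z {3,4}->{}
So after all 3 constraints: D(Y) = {6,7,8}

Answer: {6,7,8}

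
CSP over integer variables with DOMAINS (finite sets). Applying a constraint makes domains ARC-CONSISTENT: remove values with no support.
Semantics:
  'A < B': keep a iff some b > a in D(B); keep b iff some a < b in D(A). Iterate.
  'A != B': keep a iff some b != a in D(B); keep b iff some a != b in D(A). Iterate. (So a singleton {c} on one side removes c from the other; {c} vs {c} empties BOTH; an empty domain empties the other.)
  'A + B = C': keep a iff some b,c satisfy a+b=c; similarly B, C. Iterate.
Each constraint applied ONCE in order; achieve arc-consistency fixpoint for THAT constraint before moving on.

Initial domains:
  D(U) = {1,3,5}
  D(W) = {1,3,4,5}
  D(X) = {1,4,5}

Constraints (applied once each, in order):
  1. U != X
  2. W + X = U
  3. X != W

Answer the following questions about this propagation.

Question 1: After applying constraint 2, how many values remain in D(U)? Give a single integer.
Constraint 1 (U != X) on D(U)={1,3,5} D(X)={1,4,5}: no change
Constraint 2 (W + X = U) on D(W)={1,3,4,5} D(X)={1,4,5} D(U)={1,3,5}: W {1,3,4,5}->{1,4}; X {1,4,5}->{1,4}; U {1,3,5}->{5}
So after constraint 2: D(U)={5}, size = 1

Answer: 1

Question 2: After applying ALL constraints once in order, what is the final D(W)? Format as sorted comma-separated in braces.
Constraint 1 (U != X) on D(U)={1,3,5} D(X)={1,4,5}: no change
Constraint 2 (W + X = U) on D(W)={1,3,4,5} D(X)={1,4,5} D(U)={1,3,5}: W {1,3,4,5}->{1,4}; X {1,4,5}->{1,4}; U {1,3,5}->{5}
Constraint 3 (X != W) on D(X)={1,4} D(W)={1,4}: no change
So after all 3 constraints: D(W) = {1,4}

Answer: {1,4}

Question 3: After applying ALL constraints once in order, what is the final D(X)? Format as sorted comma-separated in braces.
Constraint 1 (U != X) on D(U)={1,3,5} D(X)={1,4,5}: no change
Constraint 2 (W + X = U) on D(W)={1,3,4,5} D(X)={1,4,5} D(U)={1,3,5}: W {1,3,4,5}->{1,4}; X {1,4,5}->{1,4}; U {1,3,5}->{5}
Constraint 3 (X != W) on D(X)={1,4} D(W)={1,4}: no change
So after all 3 constraints: D(X) = {1,4}

Answer: {1,4}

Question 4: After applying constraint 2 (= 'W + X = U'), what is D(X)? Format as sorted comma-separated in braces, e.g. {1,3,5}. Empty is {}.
Constraint 1 (U != X) on D(U)={1,3,5} D(X)={1,4,5}: no change
Constraint 2 (W + X = U) on D(W)={1,3,4,5} D(X)={1,4,5} D(U)={1,3,5}: W {1,3,4,5}->{1,4}; X {1,4,5}->{1,4}; U {1,3,5}->{5}
So after constraint 2: D(X) = {1,4}

Answer: {1,4}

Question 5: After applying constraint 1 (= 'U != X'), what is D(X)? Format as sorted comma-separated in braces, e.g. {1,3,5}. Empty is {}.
Constraint 1 (U != X) on D(U)={1,3,5} D(X)={1,4,5}: no change
So after constraint 1: D(X) = {1,4,5}

Answer: {1,4,5}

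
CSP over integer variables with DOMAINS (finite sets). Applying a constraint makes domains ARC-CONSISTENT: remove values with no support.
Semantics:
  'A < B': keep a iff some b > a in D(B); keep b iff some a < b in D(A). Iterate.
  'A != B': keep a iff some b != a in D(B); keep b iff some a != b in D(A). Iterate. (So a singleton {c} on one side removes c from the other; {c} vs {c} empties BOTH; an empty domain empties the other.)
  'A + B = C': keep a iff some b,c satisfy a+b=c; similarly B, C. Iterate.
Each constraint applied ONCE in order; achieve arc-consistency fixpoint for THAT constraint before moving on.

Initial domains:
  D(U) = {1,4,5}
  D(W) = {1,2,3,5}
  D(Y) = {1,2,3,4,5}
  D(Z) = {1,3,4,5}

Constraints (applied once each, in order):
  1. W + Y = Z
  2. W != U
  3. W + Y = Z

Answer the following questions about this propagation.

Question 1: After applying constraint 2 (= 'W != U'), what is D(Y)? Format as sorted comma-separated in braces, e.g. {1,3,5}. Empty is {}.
Constraint 1 (W + Y = Z) on D(W)={1,2,3,5} D(Y)={1,2,3,4,5} D(Z)={1,3,4,5}: W {1,2,3,5}->{1,2,3}; Y {1,2,3,4,5}->{1,2,3,4}; Z {1,3,4,5}->{3,4,5}
Constraint 2 (W != U) on D(W)={1,2,3} D(U)={1,4,5}: no change
So after constraint 2: D(Y) = {1,2,3,4}

Answer: {1,2,3,4}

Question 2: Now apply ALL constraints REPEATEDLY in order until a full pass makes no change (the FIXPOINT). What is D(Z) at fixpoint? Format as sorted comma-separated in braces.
pass 0 (initial): D(Z)={1,3,4,5}
pass 1: W {1,2,3,5}->{1,2,3}; Y {1,2,3,4,5}->{1,2,3,4}; Z {1,3,4,5}->{3,4,5}
pass 2: no change
Fixpoint after 2 passes: D(Z) = {3,4,5}

Answer: {3,4,5}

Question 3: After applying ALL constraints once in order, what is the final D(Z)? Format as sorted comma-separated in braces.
Constraint 1 (W + Y = Z) on D(W)={1,2,3,5} D(Y)={1,2,3,4,5} D(Z)={1,3,4,5}: W {1,2,3,5}->{1,2,3}; Y {1,2,3,4,5}->{1,2,3,4}; Z {1,3,4,5}->{3,4,5}
Constraint 2 (W != U) on D(W)={1,2,3} D(U)={1,4,5}: no change
Constraint 3 (W + Y = Z) on D(W)={1,2,3} D(Y)={1,2,3,4} D(Z)={3,4,5}: no change
So after all 3 constraints: D(Z) = {3,4,5}

Answer: {3,4,5}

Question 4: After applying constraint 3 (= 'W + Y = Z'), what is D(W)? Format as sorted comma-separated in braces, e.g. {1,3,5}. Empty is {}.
Constraint 1 (W + Y = Z) on D(W)={1,2,3,5} D(Y)={1,2,3,4,5} D(Z)={1,3,4,5}: W {1,2,3,5}->{1,2,3}; Y {1,2,3,4,5}->{1,2,3,4}; Z {1,3,4,5}->{3,4,5}
Constraint 2 (W != U) on D(W)={1,2,3} D(U)={1,4,5}: no change
Constraint 3 (W + Y = Z) on D(W)={1,2,3} D(Y)={1,2,3,4} D(Z)={3,4,5}: no change
So after constraint 3: D(W) = {1,2,3}

Answer: {1,2,3}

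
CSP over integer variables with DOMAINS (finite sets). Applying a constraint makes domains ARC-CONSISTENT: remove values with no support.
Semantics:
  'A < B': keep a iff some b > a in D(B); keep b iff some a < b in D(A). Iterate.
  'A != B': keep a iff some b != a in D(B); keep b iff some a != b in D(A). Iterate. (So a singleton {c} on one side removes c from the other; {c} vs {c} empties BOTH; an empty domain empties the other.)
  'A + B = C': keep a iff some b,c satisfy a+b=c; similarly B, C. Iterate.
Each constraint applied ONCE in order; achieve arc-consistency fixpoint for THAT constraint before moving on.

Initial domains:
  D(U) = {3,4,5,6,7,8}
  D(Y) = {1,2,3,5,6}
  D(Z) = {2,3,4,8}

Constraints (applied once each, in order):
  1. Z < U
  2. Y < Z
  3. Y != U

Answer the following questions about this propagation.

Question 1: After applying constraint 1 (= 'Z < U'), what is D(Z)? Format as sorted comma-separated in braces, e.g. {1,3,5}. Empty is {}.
Answer: {2,3,4}

Derivation:
Constraint 1 (Z < U) on D(Z)={2,3,4,8} D(U)={3,4,5,6,7,8}: Z {2,3,4,8}->{2,3,4}
So after constraint 1: D(Z) = {2,3,4}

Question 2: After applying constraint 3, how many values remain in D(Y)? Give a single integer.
Constraint 1 (Z < U) on D(Z)={2,3,4,8} D(U)={3,4,5,6,7,8}: Z {2,3,4,8}->{2,3,4}
Constraint 2 (Y < Z) on D(Y)={1,2,3,5,6} D(Z)={2,3,4}: Y {1,2,3,5,6}->{1,2,3}
Constraint 3 (Y != U) on D(Y)={1,2,3} D(U)={3,4,5,6,7,8}: no change
So after constraint 3: D(Y)={1,2,3}, size = 3

Answer: 3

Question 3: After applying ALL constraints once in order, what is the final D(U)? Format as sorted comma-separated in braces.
Answer: {3,4,5,6,7,8}

Derivation:
Constraint 1 (Z < U) on D(Z)={2,3,4,8} D(U)={3,4,5,6,7,8}: Z {2,3,4,8}->{2,3,4}
Constraint 2 (Y < Z) on D(Y)={1,2,3,5,6} D(Z)={2,3,4}: Y {1,2,3,5,6}->{1,2,3}
Constraint 3 (Y != U) on D(Y)={1,2,3} D(U)={3,4,5,6,7,8}: no change
So after all 3 constraints: D(U) = {3,4,5,6,7,8}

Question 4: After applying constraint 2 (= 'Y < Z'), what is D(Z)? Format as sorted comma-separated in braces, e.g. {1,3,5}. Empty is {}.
Constraint 1 (Z < U) on D(Z)={2,3,4,8} D(U)={3,4,5,6,7,8}: Z {2,3,4,8}->{2,3,4}
Constraint 2 (Y < Z) on D(Y)={1,2,3,5,6} D(Z)={2,3,4}: Y {1,2,3,5,6}->{1,2,3}
So after constraint 2: D(Z) = {2,3,4}

Answer: {2,3,4}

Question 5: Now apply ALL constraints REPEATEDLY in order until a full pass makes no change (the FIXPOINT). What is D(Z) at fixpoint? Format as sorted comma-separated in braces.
Answer: {2,3,4}

Derivation:
pass 0 (initial): D(Z)={2,3,4,8}
pass 1: Y {1,2,3,5,6}->{1,2,3}; Z {2,3,4,8}->{2,3,4}
pass 2: no change
Fixpoint after 2 passes: D(Z) = {2,3,4}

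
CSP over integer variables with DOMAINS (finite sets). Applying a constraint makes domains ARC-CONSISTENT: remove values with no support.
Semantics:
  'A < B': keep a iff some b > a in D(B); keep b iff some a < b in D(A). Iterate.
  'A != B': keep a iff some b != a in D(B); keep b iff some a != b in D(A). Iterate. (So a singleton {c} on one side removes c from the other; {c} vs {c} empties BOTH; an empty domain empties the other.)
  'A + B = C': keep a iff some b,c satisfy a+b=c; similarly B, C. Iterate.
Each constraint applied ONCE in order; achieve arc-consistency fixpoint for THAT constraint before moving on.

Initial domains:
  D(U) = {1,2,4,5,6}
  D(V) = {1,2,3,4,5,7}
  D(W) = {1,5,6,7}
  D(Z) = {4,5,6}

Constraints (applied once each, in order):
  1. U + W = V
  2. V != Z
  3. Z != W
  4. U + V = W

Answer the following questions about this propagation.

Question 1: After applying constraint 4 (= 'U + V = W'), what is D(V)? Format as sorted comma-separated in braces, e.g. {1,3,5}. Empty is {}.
Answer: {2,3,5}

Derivation:
Constraint 1 (U + W = V) on D(U)={1,2,4,5,6} D(W)={1,5,6,7} D(V)={1,2,3,4,5,7}: U {1,2,4,5,6}->{1,2,4,6}; W {1,5,6,7}->{1,5,6}; V {1,2,3,4,5,7}->{2,3,5,7}
Constraint 2 (V != Z) on D(V)={2,3,5,7} D(Z)={4,5,6}: no change
Constraint 3 (Z != W) on D(Z)={4,5,6} D(W)={1,5,6}: no change
Constraint 4 (U + V = W) on D(U)={1,2,4,6} D(V)={2,3,5,7} D(W)={1,5,6}: U {1,2,4,6}->{1,2,4}; V {2,3,5,7}->{2,3,5}; W {1,5,6}->{5,6}
So after constraint 4: D(V) = {2,3,5}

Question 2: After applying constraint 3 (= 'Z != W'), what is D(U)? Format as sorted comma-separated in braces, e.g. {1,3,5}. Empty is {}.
Constraint 1 (U + W = V) on D(U)={1,2,4,5,6} D(W)={1,5,6,7} D(V)={1,2,3,4,5,7}: U {1,2,4,5,6}->{1,2,4,6}; W {1,5,6,7}->{1,5,6}; V {1,2,3,4,5,7}->{2,3,5,7}
Constraint 2 (V != Z) on D(V)={2,3,5,7} D(Z)={4,5,6}: no change
Constraint 3 (Z != W) on D(Z)={4,5,6} D(W)={1,5,6}: no change
So after constraint 3: D(U) = {1,2,4,6}

Answer: {1,2,4,6}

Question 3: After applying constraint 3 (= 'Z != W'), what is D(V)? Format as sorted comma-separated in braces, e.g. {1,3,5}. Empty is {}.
Constraint 1 (U + W = V) on D(U)={1,2,4,5,6} D(W)={1,5,6,7} D(V)={1,2,3,4,5,7}: U {1,2,4,5,6}->{1,2,4,6}; W {1,5,6,7}->{1,5,6}; V {1,2,3,4,5,7}->{2,3,5,7}
Constraint 2 (V != Z) on D(V)={2,3,5,7} D(Z)={4,5,6}: no change
Constraint 3 (Z != W) on D(Z)={4,5,6} D(W)={1,5,6}: no change
So after constraint 3: D(V) = {2,3,5,7}

Answer: {2,3,5,7}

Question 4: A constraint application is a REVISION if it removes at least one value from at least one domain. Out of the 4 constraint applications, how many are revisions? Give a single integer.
Constraint 1 (U + W = V) on D(U)={1,2,4,5,6} D(W)={1,5,6,7} D(V)={1,2,3,4,5,7}: U {1,2,4,5,6}->{1,2,4,6}; W {1,5,6,7}->{1,5,6}; V {1,2,3,4,5,7}->{2,3,5,7} => REVISION
Constraint 2 (V != Z) on D(V)={2,3,5,7} D(Z)={4,5,6}: no change => not a revision
Constraint 3 (Z != W) on D(Z)={4,5,6} D(W)={1,5,6}: no change => not a revision
Constraint 4 (U + V = W) on D(U)={1,2,4,6} D(V)={2,3,5,7} D(W)={1,5,6}: U {1,2,4,6}->{1,2,4}; V {2,3,5,7}->{2,3,5}; W {1,5,6}->{5,6} => REVISION
Total revisions = 2

Answer: 2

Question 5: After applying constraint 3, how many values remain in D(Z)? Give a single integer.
Answer: 3

Derivation:
Constraint 1 (U + W = V) on D(U)={1,2,4,5,6} D(W)={1,5,6,7} D(V)={1,2,3,4,5,7}: U {1,2,4,5,6}->{1,2,4,6}; W {1,5,6,7}->{1,5,6}; V {1,2,3,4,5,7}->{2,3,5,7}
Constraint 2 (V != Z) on D(V)={2,3,5,7} D(Z)={4,5,6}: no change
Constraint 3 (Z != W) on D(Z)={4,5,6} D(W)={1,5,6}: no change
So after constraint 3: D(Z)={4,5,6}, size = 3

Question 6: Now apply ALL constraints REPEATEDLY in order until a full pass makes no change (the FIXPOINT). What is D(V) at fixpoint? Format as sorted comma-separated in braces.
Answer: {}

Derivation:
pass 0 (initial): D(V)={1,2,3,4,5,7}
pass 1: U {1,2,4,5,6}->{1,2,4}; V {1,2,3,4,5,7}->{2,3,5}; W {1,5,6,7}->{5,6}
pass 2: U {1,2,4}->{}; V {2,3,5}->{}; W {5,6}->{}; Z {4,5,6}->{}
pass 3: no change
Fixpoint after 3 passes: D(V) = {}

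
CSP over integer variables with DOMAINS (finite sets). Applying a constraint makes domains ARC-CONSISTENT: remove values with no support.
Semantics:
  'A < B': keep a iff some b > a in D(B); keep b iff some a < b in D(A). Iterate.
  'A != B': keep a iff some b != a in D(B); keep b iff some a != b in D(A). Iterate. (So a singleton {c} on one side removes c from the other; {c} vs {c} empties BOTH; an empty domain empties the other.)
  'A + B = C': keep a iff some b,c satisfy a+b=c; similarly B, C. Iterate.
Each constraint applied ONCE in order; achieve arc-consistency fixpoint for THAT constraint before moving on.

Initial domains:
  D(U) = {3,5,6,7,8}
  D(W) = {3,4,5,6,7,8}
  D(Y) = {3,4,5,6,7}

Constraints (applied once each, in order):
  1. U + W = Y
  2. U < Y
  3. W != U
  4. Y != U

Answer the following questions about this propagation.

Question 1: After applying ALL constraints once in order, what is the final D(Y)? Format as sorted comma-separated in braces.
Constraint 1 (U + W = Y) on D(U)={3,5,6,7,8} D(W)={3,4,5,6,7,8} D(Y)={3,4,5,6,7}: U {3,5,6,7,8}->{3}; W {3,4,5,6,7,8}->{3,4}; Y {3,4,5,6,7}->{6,7}
Constraint 2 (U < Y) on D(U)={3} D(Y)={6,7}: no change
Constraint 3 (W != U) on D(W)={3,4} D(U)={3}: W {3,4}->{4}
Constraint 4 (Y != U) on D(Y)={6,7} D(U)={3}: no change
So after all 4 constraints: D(Y) = {6,7}

Answer: {6,7}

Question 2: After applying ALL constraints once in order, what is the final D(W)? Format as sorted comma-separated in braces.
Constraint 1 (U + W = Y) on D(U)={3,5,6,7,8} D(W)={3,4,5,6,7,8} D(Y)={3,4,5,6,7}: U {3,5,6,7,8}->{3}; W {3,4,5,6,7,8}->{3,4}; Y {3,4,5,6,7}->{6,7}
Constraint 2 (U < Y) on D(U)={3} D(Y)={6,7}: no change
Constraint 3 (W != U) on D(W)={3,4} D(U)={3}: W {3,4}->{4}
Constraint 4 (Y != U) on D(Y)={6,7} D(U)={3}: no change
So after all 4 constraints: D(W) = {4}

Answer: {4}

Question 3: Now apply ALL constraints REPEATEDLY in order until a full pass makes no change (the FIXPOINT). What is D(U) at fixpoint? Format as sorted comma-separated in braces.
pass 0 (initial): D(U)={3,5,6,7,8}
pass 1: U {3,5,6,7,8}->{3}; W {3,4,5,6,7,8}->{4}; Y {3,4,5,6,7}->{6,7}
pass 2: Y {6,7}->{7}
pass 3: no change
Fixpoint after 3 passes: D(U) = {3}

Answer: {3}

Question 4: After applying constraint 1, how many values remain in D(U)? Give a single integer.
Answer: 1

Derivation:
Constraint 1 (U + W = Y) on D(U)={3,5,6,7,8} D(W)={3,4,5,6,7,8} D(Y)={3,4,5,6,7}: U {3,5,6,7,8}->{3}; W {3,4,5,6,7,8}->{3,4}; Y {3,4,5,6,7}->{6,7}
So after constraint 1: D(U)={3}, size = 1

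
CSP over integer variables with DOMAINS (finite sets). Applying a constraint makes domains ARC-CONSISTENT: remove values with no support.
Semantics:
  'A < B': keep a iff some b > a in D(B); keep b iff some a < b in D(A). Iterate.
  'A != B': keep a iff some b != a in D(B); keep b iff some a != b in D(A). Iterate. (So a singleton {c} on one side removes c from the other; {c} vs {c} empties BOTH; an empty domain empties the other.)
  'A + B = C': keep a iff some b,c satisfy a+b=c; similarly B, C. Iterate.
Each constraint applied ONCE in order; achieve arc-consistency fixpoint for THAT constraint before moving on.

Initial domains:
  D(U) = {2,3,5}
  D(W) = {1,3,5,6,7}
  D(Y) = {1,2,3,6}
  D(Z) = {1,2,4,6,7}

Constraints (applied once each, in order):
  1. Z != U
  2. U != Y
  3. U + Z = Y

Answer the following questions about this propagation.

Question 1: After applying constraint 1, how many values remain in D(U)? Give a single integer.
Constraint 1 (Z != U) on D(Z)={1,2,4,6,7} D(U)={2,3,5}: no change
So after constraint 1: D(U)={2,3,5}, size = 3

Answer: 3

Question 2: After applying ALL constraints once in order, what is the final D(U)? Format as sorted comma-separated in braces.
Constraint 1 (Z != U) on D(Z)={1,2,4,6,7} D(U)={2,3,5}: no change
Constraint 2 (U != Y) on D(U)={2,3,5} D(Y)={1,2,3,6}: no change
Constraint 3 (U + Z = Y) on D(U)={2,3,5} D(Z)={1,2,4,6,7} D(Y)={1,2,3,6}: U {2,3,5}->{2,5}; Z {1,2,4,6,7}->{1,4}; Y {1,2,3,6}->{3,6}
So after all 3 constraints: D(U) = {2,5}

Answer: {2,5}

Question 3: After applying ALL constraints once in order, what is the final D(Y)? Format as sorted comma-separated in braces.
Answer: {3,6}

Derivation:
Constraint 1 (Z != U) on D(Z)={1,2,4,6,7} D(U)={2,3,5}: no change
Constraint 2 (U != Y) on D(U)={2,3,5} D(Y)={1,2,3,6}: no change
Constraint 3 (U + Z = Y) on D(U)={2,3,5} D(Z)={1,2,4,6,7} D(Y)={1,2,3,6}: U {2,3,5}->{2,5}; Z {1,2,4,6,7}->{1,4}; Y {1,2,3,6}->{3,6}
So after all 3 constraints: D(Y) = {3,6}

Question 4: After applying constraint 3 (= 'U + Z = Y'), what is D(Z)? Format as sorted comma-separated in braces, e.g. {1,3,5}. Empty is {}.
Answer: {1,4}

Derivation:
Constraint 1 (Z != U) on D(Z)={1,2,4,6,7} D(U)={2,3,5}: no change
Constraint 2 (U != Y) on D(U)={2,3,5} D(Y)={1,2,3,6}: no change
Constraint 3 (U + Z = Y) on D(U)={2,3,5} D(Z)={1,2,4,6,7} D(Y)={1,2,3,6}: U {2,3,5}->{2,5}; Z {1,2,4,6,7}->{1,4}; Y {1,2,3,6}->{3,6}
So after constraint 3: D(Z) = {1,4}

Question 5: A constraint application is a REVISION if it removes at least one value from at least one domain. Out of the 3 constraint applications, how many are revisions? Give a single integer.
Answer: 1

Derivation:
Constraint 1 (Z != U) on D(Z)={1,2,4,6,7} D(U)={2,3,5}: no change => not a revision
Constraint 2 (U != Y) on D(U)={2,3,5} D(Y)={1,2,3,6}: no change => not a revision
Constraint 3 (U + Z = Y) on D(U)={2,3,5} D(Z)={1,2,4,6,7} D(Y)={1,2,3,6}: U {2,3,5}->{2,5}; Z {1,2,4,6,7}->{1,4}; Y {1,2,3,6}->{3,6} => REVISION
Total revisions = 1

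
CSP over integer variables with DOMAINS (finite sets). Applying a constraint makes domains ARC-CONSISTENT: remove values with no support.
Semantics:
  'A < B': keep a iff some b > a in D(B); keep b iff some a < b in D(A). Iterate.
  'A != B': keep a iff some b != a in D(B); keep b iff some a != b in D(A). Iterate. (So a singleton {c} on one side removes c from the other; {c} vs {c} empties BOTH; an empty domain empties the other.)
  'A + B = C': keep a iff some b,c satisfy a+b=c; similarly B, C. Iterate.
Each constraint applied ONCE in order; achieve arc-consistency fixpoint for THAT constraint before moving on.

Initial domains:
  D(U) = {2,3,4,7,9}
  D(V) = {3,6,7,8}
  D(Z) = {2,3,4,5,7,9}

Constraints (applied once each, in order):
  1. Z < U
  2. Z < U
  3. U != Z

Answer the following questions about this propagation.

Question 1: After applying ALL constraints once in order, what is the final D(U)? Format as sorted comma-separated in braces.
Constraint 1 (Z < U) on D(Z)={2,3,4,5,7,9} D(U)={2,3,4,7,9}: Z {2,3,4,5,7,9}->{2,3,4,5,7}; U {2,3,4,7,9}->{3,4,7,9}
Constraint 2 (Z < U) on D(Z)={2,3,4,5,7} D(U)={3,4,7,9}: no change
Constraint 3 (U != Z) on D(U)={3,4,7,9} D(Z)={2,3,4,5,7}: no change
So after all 3 constraints: D(U) = {3,4,7,9}

Answer: {3,4,7,9}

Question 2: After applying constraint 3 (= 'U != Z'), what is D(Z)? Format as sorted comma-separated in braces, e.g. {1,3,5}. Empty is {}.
Answer: {2,3,4,5,7}

Derivation:
Constraint 1 (Z < U) on D(Z)={2,3,4,5,7,9} D(U)={2,3,4,7,9}: Z {2,3,4,5,7,9}->{2,3,4,5,7}; U {2,3,4,7,9}->{3,4,7,9}
Constraint 2 (Z < U) on D(Z)={2,3,4,5,7} D(U)={3,4,7,9}: no change
Constraint 3 (U != Z) on D(U)={3,4,7,9} D(Z)={2,3,4,5,7}: no change
So after constraint 3: D(Z) = {2,3,4,5,7}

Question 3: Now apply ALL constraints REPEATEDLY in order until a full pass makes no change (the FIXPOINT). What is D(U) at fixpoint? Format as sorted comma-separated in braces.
Answer: {3,4,7,9}

Derivation:
pass 0 (initial): D(U)={2,3,4,7,9}
pass 1: U {2,3,4,7,9}->{3,4,7,9}; Z {2,3,4,5,7,9}->{2,3,4,5,7}
pass 2: no change
Fixpoint after 2 passes: D(U) = {3,4,7,9}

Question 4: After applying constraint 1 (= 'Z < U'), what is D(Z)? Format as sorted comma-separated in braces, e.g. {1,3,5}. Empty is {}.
Answer: {2,3,4,5,7}

Derivation:
Constraint 1 (Z < U) on D(Z)={2,3,4,5,7,9} D(U)={2,3,4,7,9}: Z {2,3,4,5,7,9}->{2,3,4,5,7}; U {2,3,4,7,9}->{3,4,7,9}
So after constraint 1: D(Z) = {2,3,4,5,7}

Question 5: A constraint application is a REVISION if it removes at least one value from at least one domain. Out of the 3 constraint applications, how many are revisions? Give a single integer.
Answer: 1

Derivation:
Constraint 1 (Z < U) on D(Z)={2,3,4,5,7,9} D(U)={2,3,4,7,9}: Z {2,3,4,5,7,9}->{2,3,4,5,7}; U {2,3,4,7,9}->{3,4,7,9} => REVISION
Constraint 2 (Z < U) on D(Z)={2,3,4,5,7} D(U)={3,4,7,9}: no change => not a revision
Constraint 3 (U != Z) on D(U)={3,4,7,9} D(Z)={2,3,4,5,7}: no change => not a revision
Total revisions = 1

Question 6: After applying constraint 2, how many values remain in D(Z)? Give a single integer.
Constraint 1 (Z < U) on D(Z)={2,3,4,5,7,9} D(U)={2,3,4,7,9}: Z {2,3,4,5,7,9}->{2,3,4,5,7}; U {2,3,4,7,9}->{3,4,7,9}
Constraint 2 (Z < U) on D(Z)={2,3,4,5,7} D(U)={3,4,7,9}: no change
So after constraint 2: D(Z)={2,3,4,5,7}, size = 5

Answer: 5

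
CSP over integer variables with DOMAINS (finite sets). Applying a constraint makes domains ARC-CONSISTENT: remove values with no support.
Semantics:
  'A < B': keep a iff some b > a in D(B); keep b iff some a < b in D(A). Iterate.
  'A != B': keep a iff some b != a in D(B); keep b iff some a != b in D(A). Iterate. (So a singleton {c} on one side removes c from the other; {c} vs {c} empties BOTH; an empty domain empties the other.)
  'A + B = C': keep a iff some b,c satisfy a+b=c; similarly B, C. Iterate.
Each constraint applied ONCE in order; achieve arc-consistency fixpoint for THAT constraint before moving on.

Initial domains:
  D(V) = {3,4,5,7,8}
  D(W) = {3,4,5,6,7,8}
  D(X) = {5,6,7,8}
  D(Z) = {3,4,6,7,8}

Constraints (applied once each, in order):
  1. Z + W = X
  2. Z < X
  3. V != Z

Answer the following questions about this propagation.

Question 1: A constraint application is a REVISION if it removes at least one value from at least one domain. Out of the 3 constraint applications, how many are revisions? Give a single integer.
Answer: 1

Derivation:
Constraint 1 (Z + W = X) on D(Z)={3,4,6,7,8} D(W)={3,4,5,6,7,8} D(X)={5,6,7,8}: Z {3,4,6,7,8}->{3,4}; W {3,4,5,6,7,8}->{3,4,5}; X {5,6,7,8}->{6,7,8} => REVISION
Constraint 2 (Z < X) on D(Z)={3,4} D(X)={6,7,8}: no change => not a revision
Constraint 3 (V != Z) on D(V)={3,4,5,7,8} D(Z)={3,4}: no change => not a revision
Total revisions = 1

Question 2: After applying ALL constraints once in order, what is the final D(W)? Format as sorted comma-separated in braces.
Answer: {3,4,5}

Derivation:
Constraint 1 (Z + W = X) on D(Z)={3,4,6,7,8} D(W)={3,4,5,6,7,8} D(X)={5,6,7,8}: Z {3,4,6,7,8}->{3,4}; W {3,4,5,6,7,8}->{3,4,5}; X {5,6,7,8}->{6,7,8}
Constraint 2 (Z < X) on D(Z)={3,4} D(X)={6,7,8}: no change
Constraint 3 (V != Z) on D(V)={3,4,5,7,8} D(Z)={3,4}: no change
So after all 3 constraints: D(W) = {3,4,5}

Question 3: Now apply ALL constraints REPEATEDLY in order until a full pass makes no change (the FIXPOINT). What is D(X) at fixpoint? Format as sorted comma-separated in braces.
Answer: {6,7,8}

Derivation:
pass 0 (initial): D(X)={5,6,7,8}
pass 1: W {3,4,5,6,7,8}->{3,4,5}; X {5,6,7,8}->{6,7,8}; Z {3,4,6,7,8}->{3,4}
pass 2: no change
Fixpoint after 2 passes: D(X) = {6,7,8}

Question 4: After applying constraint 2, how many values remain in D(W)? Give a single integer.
Answer: 3

Derivation:
Constraint 1 (Z + W = X) on D(Z)={3,4,6,7,8} D(W)={3,4,5,6,7,8} D(X)={5,6,7,8}: Z {3,4,6,7,8}->{3,4}; W {3,4,5,6,7,8}->{3,4,5}; X {5,6,7,8}->{6,7,8}
Constraint 2 (Z < X) on D(Z)={3,4} D(X)={6,7,8}: no change
So after constraint 2: D(W)={3,4,5}, size = 3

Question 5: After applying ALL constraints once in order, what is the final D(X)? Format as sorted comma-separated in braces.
Constraint 1 (Z + W = X) on D(Z)={3,4,6,7,8} D(W)={3,4,5,6,7,8} D(X)={5,6,7,8}: Z {3,4,6,7,8}->{3,4}; W {3,4,5,6,7,8}->{3,4,5}; X {5,6,7,8}->{6,7,8}
Constraint 2 (Z < X) on D(Z)={3,4} D(X)={6,7,8}: no change
Constraint 3 (V != Z) on D(V)={3,4,5,7,8} D(Z)={3,4}: no change
So after all 3 constraints: D(X) = {6,7,8}

Answer: {6,7,8}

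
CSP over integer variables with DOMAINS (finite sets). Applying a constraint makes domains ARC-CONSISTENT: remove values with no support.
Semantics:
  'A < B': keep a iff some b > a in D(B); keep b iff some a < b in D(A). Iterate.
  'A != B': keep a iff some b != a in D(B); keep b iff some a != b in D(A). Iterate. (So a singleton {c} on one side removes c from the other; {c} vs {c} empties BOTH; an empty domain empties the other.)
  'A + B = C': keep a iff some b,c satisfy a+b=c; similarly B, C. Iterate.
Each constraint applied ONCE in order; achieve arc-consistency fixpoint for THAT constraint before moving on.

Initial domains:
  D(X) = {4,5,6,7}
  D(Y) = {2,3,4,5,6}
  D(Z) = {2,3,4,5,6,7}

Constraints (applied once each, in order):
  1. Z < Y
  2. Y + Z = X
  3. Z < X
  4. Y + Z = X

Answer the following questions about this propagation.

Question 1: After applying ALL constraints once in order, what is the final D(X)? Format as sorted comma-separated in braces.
Constraint 1 (Z < Y) on D(Z)={2,3,4,5,6,7} D(Y)={2,3,4,5,6}: Z {2,3,4,5,6,7}->{2,3,4,5}; Y {2,3,4,5,6}->{3,4,5,6}
Constraint 2 (Y + Z = X) on D(Y)={3,4,5,6} D(Z)={2,3,4,5} D(X)={4,5,6,7}: Y {3,4,5,6}->{3,4,5}; Z {2,3,4,5}->{2,3,4}; X {4,5,6,7}->{5,6,7}
Constraint 3 (Z < X) on D(Z)={2,3,4} D(X)={5,6,7}: no change
Constraint 4 (Y + Z = X) on D(Y)={3,4,5} D(Z)={2,3,4} D(X)={5,6,7}: no change
So after all 4 constraints: D(X) = {5,6,7}

Answer: {5,6,7}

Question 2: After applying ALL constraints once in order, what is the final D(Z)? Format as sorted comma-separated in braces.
Answer: {2,3,4}

Derivation:
Constraint 1 (Z < Y) on D(Z)={2,3,4,5,6,7} D(Y)={2,3,4,5,6}: Z {2,3,4,5,6,7}->{2,3,4,5}; Y {2,3,4,5,6}->{3,4,5,6}
Constraint 2 (Y + Z = X) on D(Y)={3,4,5,6} D(Z)={2,3,4,5} D(X)={4,5,6,7}: Y {3,4,5,6}->{3,4,5}; Z {2,3,4,5}->{2,3,4}; X {4,5,6,7}->{5,6,7}
Constraint 3 (Z < X) on D(Z)={2,3,4} D(X)={5,6,7}: no change
Constraint 4 (Y + Z = X) on D(Y)={3,4,5} D(Z)={2,3,4} D(X)={5,6,7}: no change
So after all 4 constraints: D(Z) = {2,3,4}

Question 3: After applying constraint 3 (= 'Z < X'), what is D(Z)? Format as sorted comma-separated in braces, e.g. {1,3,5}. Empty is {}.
Constraint 1 (Z < Y) on D(Z)={2,3,4,5,6,7} D(Y)={2,3,4,5,6}: Z {2,3,4,5,6,7}->{2,3,4,5}; Y {2,3,4,5,6}->{3,4,5,6}
Constraint 2 (Y + Z = X) on D(Y)={3,4,5,6} D(Z)={2,3,4,5} D(X)={4,5,6,7}: Y {3,4,5,6}->{3,4,5}; Z {2,3,4,5}->{2,3,4}; X {4,5,6,7}->{5,6,7}
Constraint 3 (Z < X) on D(Z)={2,3,4} D(X)={5,6,7}: no change
So after constraint 3: D(Z) = {2,3,4}

Answer: {2,3,4}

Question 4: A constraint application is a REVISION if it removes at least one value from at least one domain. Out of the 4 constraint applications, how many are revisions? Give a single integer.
Constraint 1 (Z < Y) on D(Z)={2,3,4,5,6,7} D(Y)={2,3,4,5,6}: Z {2,3,4,5,6,7}->{2,3,4,5}; Y {2,3,4,5,6}->{3,4,5,6} => REVISION
Constraint 2 (Y + Z = X) on D(Y)={3,4,5,6} D(Z)={2,3,4,5} D(X)={4,5,6,7}: Y {3,4,5,6}->{3,4,5}; Z {2,3,4,5}->{2,3,4}; X {4,5,6,7}->{5,6,7} => REVISION
Constraint 3 (Z < X) on D(Z)={2,3,4} D(X)={5,6,7}: no change => not a revision
Constraint 4 (Y + Z = X) on D(Y)={3,4,5} D(Z)={2,3,4} D(X)={5,6,7}: no change => not a revision
Total revisions = 2

Answer: 2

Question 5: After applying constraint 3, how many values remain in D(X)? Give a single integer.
Answer: 3

Derivation:
Constraint 1 (Z < Y) on D(Z)={2,3,4,5,6,7} D(Y)={2,3,4,5,6}: Z {2,3,4,5,6,7}->{2,3,4,5}; Y {2,3,4,5,6}->{3,4,5,6}
Constraint 2 (Y + Z = X) on D(Y)={3,4,5,6} D(Z)={2,3,4,5} D(X)={4,5,6,7}: Y {3,4,5,6}->{3,4,5}; Z {2,3,4,5}->{2,3,4}; X {4,5,6,7}->{5,6,7}
Constraint 3 (Z < X) on D(Z)={2,3,4} D(X)={5,6,7}: no change
So after constraint 3: D(X)={5,6,7}, size = 3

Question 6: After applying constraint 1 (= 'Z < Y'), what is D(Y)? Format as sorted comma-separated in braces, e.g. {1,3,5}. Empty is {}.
Answer: {3,4,5,6}

Derivation:
Constraint 1 (Z < Y) on D(Z)={2,3,4,5,6,7} D(Y)={2,3,4,5,6}: Z {2,3,4,5,6,7}->{2,3,4,5}; Y {2,3,4,5,6}->{3,4,5,6}
So after constraint 1: D(Y) = {3,4,5,6}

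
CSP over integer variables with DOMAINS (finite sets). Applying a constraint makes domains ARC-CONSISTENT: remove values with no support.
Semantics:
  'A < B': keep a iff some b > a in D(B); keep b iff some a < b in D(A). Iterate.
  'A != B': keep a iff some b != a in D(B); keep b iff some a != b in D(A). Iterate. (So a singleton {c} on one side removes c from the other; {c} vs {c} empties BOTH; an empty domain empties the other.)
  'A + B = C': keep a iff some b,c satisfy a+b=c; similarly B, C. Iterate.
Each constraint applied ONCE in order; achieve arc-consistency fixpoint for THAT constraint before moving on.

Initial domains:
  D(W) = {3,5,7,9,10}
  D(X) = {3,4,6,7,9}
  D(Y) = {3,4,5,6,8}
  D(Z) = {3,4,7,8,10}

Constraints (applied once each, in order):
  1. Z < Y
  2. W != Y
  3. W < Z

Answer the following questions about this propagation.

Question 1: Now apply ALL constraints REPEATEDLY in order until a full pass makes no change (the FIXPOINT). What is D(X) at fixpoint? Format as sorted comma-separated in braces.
Answer: {3,4,6,7,9}

Derivation:
pass 0 (initial): D(X)={3,4,6,7,9}
pass 1: W {3,5,7,9,10}->{3,5}; Y {3,4,5,6,8}->{4,5,6,8}; Z {3,4,7,8,10}->{4,7}
pass 2: Y {4,5,6,8}->{5,6,8}
pass 3: no change
Fixpoint after 3 passes: D(X) = {3,4,6,7,9}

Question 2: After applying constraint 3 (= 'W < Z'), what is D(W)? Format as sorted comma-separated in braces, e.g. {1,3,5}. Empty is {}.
Answer: {3,5}

Derivation:
Constraint 1 (Z < Y) on D(Z)={3,4,7,8,10} D(Y)={3,4,5,6,8}: Z {3,4,7,8,10}->{3,4,7}; Y {3,4,5,6,8}->{4,5,6,8}
Constraint 2 (W != Y) on D(W)={3,5,7,9,10} D(Y)={4,5,6,8}: no change
Constraint 3 (W < Z) on D(W)={3,5,7,9,10} D(Z)={3,4,7}: W {3,5,7,9,10}->{3,5}; Z {3,4,7}->{4,7}
So after constraint 3: D(W) = {3,5}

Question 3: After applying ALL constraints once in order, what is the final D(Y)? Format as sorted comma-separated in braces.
Answer: {4,5,6,8}

Derivation:
Constraint 1 (Z < Y) on D(Z)={3,4,7,8,10} D(Y)={3,4,5,6,8}: Z {3,4,7,8,10}->{3,4,7}; Y {3,4,5,6,8}->{4,5,6,8}
Constraint 2 (W != Y) on D(W)={3,5,7,9,10} D(Y)={4,5,6,8}: no change
Constraint 3 (W < Z) on D(W)={3,5,7,9,10} D(Z)={3,4,7}: W {3,5,7,9,10}->{3,5}; Z {3,4,7}->{4,7}
So after all 3 constraints: D(Y) = {4,5,6,8}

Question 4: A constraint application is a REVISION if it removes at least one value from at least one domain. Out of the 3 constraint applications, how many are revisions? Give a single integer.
Answer: 2

Derivation:
Constraint 1 (Z < Y) on D(Z)={3,4,7,8,10} D(Y)={3,4,5,6,8}: Z {3,4,7,8,10}->{3,4,7}; Y {3,4,5,6,8}->{4,5,6,8} => REVISION
Constraint 2 (W != Y) on D(W)={3,5,7,9,10} D(Y)={4,5,6,8}: no change => not a revision
Constraint 3 (W < Z) on D(W)={3,5,7,9,10} D(Z)={3,4,7}: W {3,5,7,9,10}->{3,5}; Z {3,4,7}->{4,7} => REVISION
Total revisions = 2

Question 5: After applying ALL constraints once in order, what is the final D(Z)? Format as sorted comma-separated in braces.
Constraint 1 (Z < Y) on D(Z)={3,4,7,8,10} D(Y)={3,4,5,6,8}: Z {3,4,7,8,10}->{3,4,7}; Y {3,4,5,6,8}->{4,5,6,8}
Constraint 2 (W != Y) on D(W)={3,5,7,9,10} D(Y)={4,5,6,8}: no change
Constraint 3 (W < Z) on D(W)={3,5,7,9,10} D(Z)={3,4,7}: W {3,5,7,9,10}->{3,5}; Z {3,4,7}->{4,7}
So after all 3 constraints: D(Z) = {4,7}

Answer: {4,7}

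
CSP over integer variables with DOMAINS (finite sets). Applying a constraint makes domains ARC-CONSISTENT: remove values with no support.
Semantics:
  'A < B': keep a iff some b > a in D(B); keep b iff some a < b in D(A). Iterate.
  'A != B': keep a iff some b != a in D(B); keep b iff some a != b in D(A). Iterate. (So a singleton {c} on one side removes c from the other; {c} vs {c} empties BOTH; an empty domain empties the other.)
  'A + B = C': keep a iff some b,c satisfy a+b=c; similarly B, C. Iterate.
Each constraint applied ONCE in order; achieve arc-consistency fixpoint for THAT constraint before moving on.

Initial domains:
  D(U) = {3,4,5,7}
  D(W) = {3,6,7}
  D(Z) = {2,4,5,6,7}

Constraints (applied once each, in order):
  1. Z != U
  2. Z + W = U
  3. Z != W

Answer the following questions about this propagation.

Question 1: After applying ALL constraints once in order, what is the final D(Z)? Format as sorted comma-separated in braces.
Constraint 1 (Z != U) on D(Z)={2,4,5,6,7} D(U)={3,4,5,7}: no change
Constraint 2 (Z + W = U) on D(Z)={2,4,5,6,7} D(W)={3,6,7} D(U)={3,4,5,7}: Z {2,4,5,6,7}->{2,4}; W {3,6,7}->{3}; U {3,4,5,7}->{5,7}
Constraint 3 (Z != W) on D(Z)={2,4} D(W)={3}: no change
So after all 3 constraints: D(Z) = {2,4}

Answer: {2,4}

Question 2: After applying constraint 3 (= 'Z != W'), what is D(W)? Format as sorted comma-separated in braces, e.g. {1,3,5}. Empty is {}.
Constraint 1 (Z != U) on D(Z)={2,4,5,6,7} D(U)={3,4,5,7}: no change
Constraint 2 (Z + W = U) on D(Z)={2,4,5,6,7} D(W)={3,6,7} D(U)={3,4,5,7}: Z {2,4,5,6,7}->{2,4}; W {3,6,7}->{3}; U {3,4,5,7}->{5,7}
Constraint 3 (Z != W) on D(Z)={2,4} D(W)={3}: no change
So after constraint 3: D(W) = {3}

Answer: {3}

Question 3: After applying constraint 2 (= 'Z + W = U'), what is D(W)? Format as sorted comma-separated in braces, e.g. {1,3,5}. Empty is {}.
Answer: {3}

Derivation:
Constraint 1 (Z != U) on D(Z)={2,4,5,6,7} D(U)={3,4,5,7}: no change
Constraint 2 (Z + W = U) on D(Z)={2,4,5,6,7} D(W)={3,6,7} D(U)={3,4,5,7}: Z {2,4,5,6,7}->{2,4}; W {3,6,7}->{3}; U {3,4,5,7}->{5,7}
So after constraint 2: D(W) = {3}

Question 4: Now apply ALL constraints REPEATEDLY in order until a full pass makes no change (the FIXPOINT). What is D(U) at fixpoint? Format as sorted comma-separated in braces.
pass 0 (initial): D(U)={3,4,5,7}
pass 1: U {3,4,5,7}->{5,7}; W {3,6,7}->{3}; Z {2,4,5,6,7}->{2,4}
pass 2: no change
Fixpoint after 2 passes: D(U) = {5,7}

Answer: {5,7}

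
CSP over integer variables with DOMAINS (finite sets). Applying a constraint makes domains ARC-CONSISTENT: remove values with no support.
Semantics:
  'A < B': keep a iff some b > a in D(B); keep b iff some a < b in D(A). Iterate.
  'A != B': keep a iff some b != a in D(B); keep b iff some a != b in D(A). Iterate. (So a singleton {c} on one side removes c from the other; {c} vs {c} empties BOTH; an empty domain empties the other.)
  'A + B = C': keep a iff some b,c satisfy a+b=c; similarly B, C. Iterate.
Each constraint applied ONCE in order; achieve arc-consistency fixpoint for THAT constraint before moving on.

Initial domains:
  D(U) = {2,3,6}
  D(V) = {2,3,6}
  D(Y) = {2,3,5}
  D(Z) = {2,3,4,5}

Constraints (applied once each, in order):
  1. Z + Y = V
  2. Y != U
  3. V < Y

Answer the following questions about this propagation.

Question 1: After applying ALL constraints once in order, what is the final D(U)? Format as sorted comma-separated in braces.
Constraint 1 (Z + Y = V) on D(Z)={2,3,4,5} D(Y)={2,3,5} D(V)={2,3,6}: Z {2,3,4,5}->{3,4}; Y {2,3,5}->{2,3}; V {2,3,6}->{6}
Constraint 2 (Y != U) on D(Y)={2,3} D(U)={2,3,6}: no change
Constraint 3 (V < Y) on D(V)={6} D(Y)={2,3}: V {6}->{}; Y {2,3}->{}
So after all 3 constraints: D(U) = {2,3,6}

Answer: {2,3,6}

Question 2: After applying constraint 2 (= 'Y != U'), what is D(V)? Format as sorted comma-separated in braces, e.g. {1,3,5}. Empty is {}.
Answer: {6}

Derivation:
Constraint 1 (Z + Y = V) on D(Z)={2,3,4,5} D(Y)={2,3,5} D(V)={2,3,6}: Z {2,3,4,5}->{3,4}; Y {2,3,5}->{2,3}; V {2,3,6}->{6}
Constraint 2 (Y != U) on D(Y)={2,3} D(U)={2,3,6}: no change
So after constraint 2: D(V) = {6}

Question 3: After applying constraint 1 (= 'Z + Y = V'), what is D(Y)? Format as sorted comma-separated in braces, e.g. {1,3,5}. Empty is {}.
Constraint 1 (Z + Y = V) on D(Z)={2,3,4,5} D(Y)={2,3,5} D(V)={2,3,6}: Z {2,3,4,5}->{3,4}; Y {2,3,5}->{2,3}; V {2,3,6}->{6}
So after constraint 1: D(Y) = {2,3}

Answer: {2,3}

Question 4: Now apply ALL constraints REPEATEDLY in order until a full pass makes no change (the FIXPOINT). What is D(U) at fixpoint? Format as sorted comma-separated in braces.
pass 0 (initial): D(U)={2,3,6}
pass 1: V {2,3,6}->{}; Y {2,3,5}->{}; Z {2,3,4,5}->{3,4}
pass 2: U {2,3,6}->{}; Z {3,4}->{}
pass 3: no change
Fixpoint after 3 passes: D(U) = {}

Answer: {}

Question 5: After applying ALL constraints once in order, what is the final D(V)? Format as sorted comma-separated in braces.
Constraint 1 (Z + Y = V) on D(Z)={2,3,4,5} D(Y)={2,3,5} D(V)={2,3,6}: Z {2,3,4,5}->{3,4}; Y {2,3,5}->{2,3}; V {2,3,6}->{6}
Constraint 2 (Y != U) on D(Y)={2,3} D(U)={2,3,6}: no change
Constraint 3 (V < Y) on D(V)={6} D(Y)={2,3}: V {6}->{}; Y {2,3}->{}
So after all 3 constraints: D(V) = {}

Answer: {}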